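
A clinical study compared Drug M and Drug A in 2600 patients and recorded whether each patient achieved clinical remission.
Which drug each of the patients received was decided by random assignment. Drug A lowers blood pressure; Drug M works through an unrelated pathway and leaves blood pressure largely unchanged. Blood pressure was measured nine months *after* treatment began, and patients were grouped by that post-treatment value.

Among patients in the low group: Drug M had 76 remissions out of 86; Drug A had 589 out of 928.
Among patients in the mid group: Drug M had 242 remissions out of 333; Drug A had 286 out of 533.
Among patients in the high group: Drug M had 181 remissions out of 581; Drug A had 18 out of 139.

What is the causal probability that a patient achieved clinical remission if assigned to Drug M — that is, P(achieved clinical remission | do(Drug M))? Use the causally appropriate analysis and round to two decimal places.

0.50

Stratifying would compare drugs among patients the drugs themselves sorted into blood pressure groups — a form of selection on an intermediate. The unconditioned pooled rates give the total causal effect.
So P(outcome | do(Drug M)) is just the pooled rate for Drug M: 499/1000 = 0.499.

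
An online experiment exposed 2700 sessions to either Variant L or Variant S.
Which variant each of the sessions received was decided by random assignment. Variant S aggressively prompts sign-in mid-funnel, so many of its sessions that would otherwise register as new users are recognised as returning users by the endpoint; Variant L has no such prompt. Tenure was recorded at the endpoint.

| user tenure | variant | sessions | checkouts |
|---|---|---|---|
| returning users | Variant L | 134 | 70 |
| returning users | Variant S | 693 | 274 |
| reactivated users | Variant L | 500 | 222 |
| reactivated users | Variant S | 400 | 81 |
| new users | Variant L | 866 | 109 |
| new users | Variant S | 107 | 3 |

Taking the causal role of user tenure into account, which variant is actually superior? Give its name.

Variant S

Within every user tenure level Variant L has the higher rate, yet pooled Variant S does — Simpson's reversal.
User tenure is recorded after the variant and is itself shifted by it — it sits on the causal path from variant to outcome. Conditioning on a mediator would strip out part of the effect we want; the pooled comparison gives the total causal effect.
Pooled: Variant L 26.7% vs Variant S 29.8%; Variant S is higher overall.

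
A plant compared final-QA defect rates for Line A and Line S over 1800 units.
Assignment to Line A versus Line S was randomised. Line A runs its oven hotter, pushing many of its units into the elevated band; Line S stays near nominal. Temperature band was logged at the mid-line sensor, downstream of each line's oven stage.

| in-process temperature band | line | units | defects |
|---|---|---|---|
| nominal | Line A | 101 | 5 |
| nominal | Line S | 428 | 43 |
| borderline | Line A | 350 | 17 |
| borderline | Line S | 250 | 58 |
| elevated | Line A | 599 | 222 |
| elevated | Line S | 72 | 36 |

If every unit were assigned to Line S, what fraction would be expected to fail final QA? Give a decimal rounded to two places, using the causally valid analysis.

In-process temperature band here is a post-treatment variable shaped by the line; conditioning on it would introduce bias rather than remove it. The overall comparison is the causal one.
So P(outcome | do(Line S)) is just the pooled rate for Line S: 137/750 = 0.183.

0.18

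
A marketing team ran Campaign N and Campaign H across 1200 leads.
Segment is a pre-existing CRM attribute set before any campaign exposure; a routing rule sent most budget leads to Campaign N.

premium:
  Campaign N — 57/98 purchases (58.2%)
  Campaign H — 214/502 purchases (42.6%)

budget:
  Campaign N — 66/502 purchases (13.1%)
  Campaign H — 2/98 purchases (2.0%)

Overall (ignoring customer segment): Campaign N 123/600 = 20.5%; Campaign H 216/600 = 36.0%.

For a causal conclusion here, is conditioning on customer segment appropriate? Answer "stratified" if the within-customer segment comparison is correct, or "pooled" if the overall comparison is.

stratified

Customer segment satisfies the back-door criterion: it is not a descendant of the campaign, and it blocks the spurious path from campaign to outcome. Adjusting for it (i.e., using the within-customer segment rates) gives the causal effect.
Within each level — premium: 58.2% vs 42.6%; budget: 13.1% vs 2.0% — Campaign N is higher every time.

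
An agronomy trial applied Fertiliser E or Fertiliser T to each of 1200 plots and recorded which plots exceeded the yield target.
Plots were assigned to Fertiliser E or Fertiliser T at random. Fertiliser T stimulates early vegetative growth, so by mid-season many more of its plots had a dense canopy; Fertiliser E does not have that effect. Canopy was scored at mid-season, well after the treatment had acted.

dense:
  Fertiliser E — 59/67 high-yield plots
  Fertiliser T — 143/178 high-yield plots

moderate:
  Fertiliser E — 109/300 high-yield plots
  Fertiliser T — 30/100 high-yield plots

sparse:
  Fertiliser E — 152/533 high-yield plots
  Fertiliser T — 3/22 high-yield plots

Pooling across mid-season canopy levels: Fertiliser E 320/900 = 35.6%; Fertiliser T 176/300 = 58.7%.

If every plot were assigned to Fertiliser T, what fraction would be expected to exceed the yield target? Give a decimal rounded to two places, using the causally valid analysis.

Because the fertiliser influences mid-season canopy, mid-season canopy is a post-treatment mediator, not a confounder. Stratifying on it would bias the estimate; the causal effect is the crude pooled difference.
So P(outcome | do(Fertiliser T)) is just the pooled rate for Fertiliser T: 176/300 = 0.587.

0.59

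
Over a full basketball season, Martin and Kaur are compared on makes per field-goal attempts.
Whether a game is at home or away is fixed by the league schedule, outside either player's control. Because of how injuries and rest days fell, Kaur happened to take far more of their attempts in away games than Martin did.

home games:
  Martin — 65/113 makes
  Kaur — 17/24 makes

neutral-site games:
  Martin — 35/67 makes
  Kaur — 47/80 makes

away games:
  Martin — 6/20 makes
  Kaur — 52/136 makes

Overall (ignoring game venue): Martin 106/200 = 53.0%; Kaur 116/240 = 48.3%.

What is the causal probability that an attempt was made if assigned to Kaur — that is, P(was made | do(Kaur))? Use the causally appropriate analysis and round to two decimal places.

0.55

The game venue-specific comparison favours Kaur throughout, but the pooled figures favour Martin. The question is whether to condition on game venue.
Game venue differs across players for reasons unrelated to any effect of the player itself, and it separately predicts the outcome — a classic confounder. We must compare within game venue levels.
Standardising Kaur to the population game venue mix: 0.311·17/24 + 0.334·47/80 + 0.355·52/136 = 0.552.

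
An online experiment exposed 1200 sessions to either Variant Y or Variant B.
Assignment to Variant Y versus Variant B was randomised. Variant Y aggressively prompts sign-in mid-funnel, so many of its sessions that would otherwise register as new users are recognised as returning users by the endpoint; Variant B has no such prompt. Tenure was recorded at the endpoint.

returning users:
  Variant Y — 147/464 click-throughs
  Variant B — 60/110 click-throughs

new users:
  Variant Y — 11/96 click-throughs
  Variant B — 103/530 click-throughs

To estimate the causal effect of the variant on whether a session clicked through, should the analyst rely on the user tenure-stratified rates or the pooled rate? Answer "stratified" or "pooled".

pooled

The stratified and pooled comparisons disagree (Variant B wins within each user tenure; Variant Y wins overall), so the answer turns on the causal role of user tenure.
The distribution of user tenure is itself part of what the variant does — it is an intermediate outcome. Holding it fixed would remove that part of the effect; the total effect is the pooled difference.
Pooled: Variant Y 28.2% vs Variant B 25.5%; Variant Y is higher overall.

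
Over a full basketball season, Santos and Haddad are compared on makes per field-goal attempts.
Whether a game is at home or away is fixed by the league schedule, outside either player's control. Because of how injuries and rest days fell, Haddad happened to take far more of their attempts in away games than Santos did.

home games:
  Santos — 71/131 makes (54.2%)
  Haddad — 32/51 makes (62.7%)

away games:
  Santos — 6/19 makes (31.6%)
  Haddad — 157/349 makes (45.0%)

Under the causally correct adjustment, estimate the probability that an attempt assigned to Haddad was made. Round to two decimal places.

0.51

The stratified and pooled comparisons disagree (Haddad wins within each game venue; Santos wins overall), so the answer turns on the causal role of game venue.
Game venue is set before the player has any effect — it is not caused by the player — and it independently drives the outcome. That makes it a confounder, so the causal comparison is within game venue levels.
Standardising Haddad to the population game venue mix: 0.331·32/51 + 0.669·157/349 = 0.509.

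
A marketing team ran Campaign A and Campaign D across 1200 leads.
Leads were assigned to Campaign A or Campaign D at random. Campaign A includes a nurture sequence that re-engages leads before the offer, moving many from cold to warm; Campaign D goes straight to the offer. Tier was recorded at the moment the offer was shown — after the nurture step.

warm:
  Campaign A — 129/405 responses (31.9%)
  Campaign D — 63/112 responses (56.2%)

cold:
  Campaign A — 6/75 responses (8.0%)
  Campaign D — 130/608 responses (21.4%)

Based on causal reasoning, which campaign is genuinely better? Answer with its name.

Within every engagement tier level Campaign D has the higher rate, yet pooled Campaign A does — Simpson's reversal.
Stratifying would compare campaigns among leads the campaigns themselves sorted into engagement tier groups — a form of selection on an intermediate. The unconditioned pooled rates give the total causal effect.
Pooled: Campaign A 28.1% vs Campaign D 26.8%; Campaign A is higher overall.

Campaign A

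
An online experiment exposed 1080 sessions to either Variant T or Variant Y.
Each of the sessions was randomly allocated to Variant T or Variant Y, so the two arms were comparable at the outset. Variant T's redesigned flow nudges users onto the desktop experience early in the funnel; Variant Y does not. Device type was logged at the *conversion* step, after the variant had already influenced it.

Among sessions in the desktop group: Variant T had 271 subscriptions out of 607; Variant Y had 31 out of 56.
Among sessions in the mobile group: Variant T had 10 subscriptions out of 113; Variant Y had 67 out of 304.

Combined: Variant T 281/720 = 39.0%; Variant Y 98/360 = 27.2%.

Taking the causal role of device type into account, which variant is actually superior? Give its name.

Variant T

The device type-specific comparison favours Variant Y throughout, but the pooled figures favour Variant T. The question is whether to condition on device type.
Stratifying would compare variants among sessions the variants themselves sorted into device type groups — a form of selection on an intermediate. The unconditioned pooled rates give the total causal effect.
Pooled: Variant T 39.0% vs Variant Y 27.2%; Variant T is higher overall.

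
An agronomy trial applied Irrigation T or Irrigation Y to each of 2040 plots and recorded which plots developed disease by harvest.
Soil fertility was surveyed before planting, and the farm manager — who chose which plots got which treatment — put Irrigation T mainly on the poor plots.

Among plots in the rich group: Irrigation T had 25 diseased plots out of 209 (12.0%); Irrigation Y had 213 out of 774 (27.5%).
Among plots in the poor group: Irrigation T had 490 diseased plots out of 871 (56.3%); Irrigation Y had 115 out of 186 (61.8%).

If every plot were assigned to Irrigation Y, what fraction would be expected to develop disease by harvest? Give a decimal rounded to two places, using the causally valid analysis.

0.45

Here soil fertility is a common cause — it drives both which irrigation a case falls under and the outcome. The crude comparison mixes populations; the stratum-specific rates are the causally relevant ones.
Standardising Irrigation Y to the population soil fertility mix: 0.482·213/774 + 0.518·115/186 = 0.453.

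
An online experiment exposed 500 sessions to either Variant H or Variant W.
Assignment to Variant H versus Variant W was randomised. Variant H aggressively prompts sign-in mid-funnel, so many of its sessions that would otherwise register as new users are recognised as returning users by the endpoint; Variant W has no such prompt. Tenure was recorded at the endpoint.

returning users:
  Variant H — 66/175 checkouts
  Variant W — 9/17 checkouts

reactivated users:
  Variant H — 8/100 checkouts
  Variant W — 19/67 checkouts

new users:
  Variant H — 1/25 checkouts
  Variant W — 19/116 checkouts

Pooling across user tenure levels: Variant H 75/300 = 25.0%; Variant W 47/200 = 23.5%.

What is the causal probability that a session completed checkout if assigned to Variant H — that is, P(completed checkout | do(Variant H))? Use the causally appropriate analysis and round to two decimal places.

Variant W is higher inside every user tenure stratum but Variant H is higher in aggregate. Whether to stratify depends on how user tenure relates to the variant.
User tenure is recorded after the variant and is itself shifted by it — it sits on the causal path from variant to outcome. Conditioning on a mediator would strip out part of the effect we want; the pooled comparison gives the total causal effect.
So P(outcome | do(Variant H)) is just the pooled rate for Variant H: 75/300 = 0.250.

0.25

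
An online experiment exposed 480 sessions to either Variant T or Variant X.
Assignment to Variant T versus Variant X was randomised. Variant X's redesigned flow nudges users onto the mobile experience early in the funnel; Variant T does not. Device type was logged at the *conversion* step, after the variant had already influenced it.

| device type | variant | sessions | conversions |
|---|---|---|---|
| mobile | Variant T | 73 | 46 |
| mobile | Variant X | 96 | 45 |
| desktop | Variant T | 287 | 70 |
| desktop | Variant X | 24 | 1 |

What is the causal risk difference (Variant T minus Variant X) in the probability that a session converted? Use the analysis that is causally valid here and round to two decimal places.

Device type is downstream of the variant. One should not condition on a consequence of treatment, so the overall rates are the right comparison.
The causal difference is the pooled difference: 0.322 − 0.383 = -0.061.

-0.06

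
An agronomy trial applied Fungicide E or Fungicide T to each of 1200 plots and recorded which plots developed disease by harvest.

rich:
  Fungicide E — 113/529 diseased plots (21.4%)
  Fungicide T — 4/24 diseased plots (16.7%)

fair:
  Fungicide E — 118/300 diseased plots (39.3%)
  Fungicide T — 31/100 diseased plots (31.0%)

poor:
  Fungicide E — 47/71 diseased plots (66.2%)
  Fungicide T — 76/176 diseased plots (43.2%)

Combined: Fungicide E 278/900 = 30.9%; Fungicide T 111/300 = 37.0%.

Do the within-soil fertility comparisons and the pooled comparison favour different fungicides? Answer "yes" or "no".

yes

Within each soil fertility level (rich 21.4% vs 16.7%; fair 39.3% vs 31.0%; poor 66.2% vs 43.2%), Fungicide T has the lower rate every time. Pooled: 30.9% vs 37.0% — Fungicide E has the lower rate overall. The two comparisons disagree.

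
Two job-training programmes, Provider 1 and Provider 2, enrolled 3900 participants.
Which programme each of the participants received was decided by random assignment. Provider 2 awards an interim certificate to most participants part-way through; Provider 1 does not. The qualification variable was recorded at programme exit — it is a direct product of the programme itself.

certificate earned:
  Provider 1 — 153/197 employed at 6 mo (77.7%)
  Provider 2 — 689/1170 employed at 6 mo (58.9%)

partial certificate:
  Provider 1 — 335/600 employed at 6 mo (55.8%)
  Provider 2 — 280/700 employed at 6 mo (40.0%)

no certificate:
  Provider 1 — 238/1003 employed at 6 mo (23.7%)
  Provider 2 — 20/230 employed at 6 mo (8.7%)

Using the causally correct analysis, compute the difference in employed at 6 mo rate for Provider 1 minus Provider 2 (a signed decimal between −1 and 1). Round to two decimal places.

-0.07

Provider 1 is higher inside every qualification attained during the programme stratum but Provider 2 is higher in aggregate. Whether to stratify depends on how qualification attained during the programme relates to the programme.
The distribution of qualification attained during the programme is itself part of what the programme does — it is an intermediate outcome. Holding it fixed would remove that part of the effect; the total effect is the pooled difference.
The causal difference is the pooled difference: 0.403 − 0.471 = -0.068.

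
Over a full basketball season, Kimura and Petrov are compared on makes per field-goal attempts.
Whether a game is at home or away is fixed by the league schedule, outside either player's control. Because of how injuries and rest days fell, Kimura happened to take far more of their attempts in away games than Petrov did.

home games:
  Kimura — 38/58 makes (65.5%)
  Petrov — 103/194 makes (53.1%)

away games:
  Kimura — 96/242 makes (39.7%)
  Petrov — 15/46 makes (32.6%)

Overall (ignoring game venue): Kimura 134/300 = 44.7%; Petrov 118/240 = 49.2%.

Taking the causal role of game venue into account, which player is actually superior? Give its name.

Kimura

Nothing the player does changes game venue; the imbalance is an allocation artefact. With game venue also predicting the outcome, the pooled figure is confounded, and the within-stratum comparison is the causal one.
Within each level — home games: 65.5% vs 53.1%; away games: 39.7% vs 32.6% — Kimura is higher every time.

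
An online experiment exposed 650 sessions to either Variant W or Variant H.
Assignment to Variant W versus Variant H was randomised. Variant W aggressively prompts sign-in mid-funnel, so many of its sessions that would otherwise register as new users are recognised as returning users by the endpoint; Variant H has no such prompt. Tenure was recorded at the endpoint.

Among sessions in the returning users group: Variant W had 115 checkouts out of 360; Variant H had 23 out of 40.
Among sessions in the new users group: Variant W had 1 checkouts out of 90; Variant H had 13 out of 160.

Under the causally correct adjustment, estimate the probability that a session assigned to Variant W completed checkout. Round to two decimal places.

The stratified and pooled comparisons disagree (Variant H wins within each user tenure; Variant W wins overall), so the answer turns on the causal role of user tenure.
User tenure lies on the pathway variant → user tenure → outcome, so adjusting for it blocks the indirect effect. For the total causal effect of variant, use the unadjusted pooled rates.
So P(outcome | do(Variant W)) is just the pooled rate for Variant W: 116/450 = 0.258.

0.26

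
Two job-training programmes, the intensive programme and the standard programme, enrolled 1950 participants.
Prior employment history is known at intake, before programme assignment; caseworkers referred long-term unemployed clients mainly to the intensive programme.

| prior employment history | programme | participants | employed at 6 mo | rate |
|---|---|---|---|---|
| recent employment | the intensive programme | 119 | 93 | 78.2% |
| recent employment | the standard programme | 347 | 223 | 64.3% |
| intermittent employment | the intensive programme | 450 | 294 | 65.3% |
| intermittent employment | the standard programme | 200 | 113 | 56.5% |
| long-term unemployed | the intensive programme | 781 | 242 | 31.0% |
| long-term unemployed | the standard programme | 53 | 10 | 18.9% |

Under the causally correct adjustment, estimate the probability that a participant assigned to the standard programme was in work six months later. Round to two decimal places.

0.42

The prior employment history-specific comparison favours the intensive programme throughout, but the pooled figures favour the standard programme. The question is whether to condition on prior employment history.
Prior employment history differs across programmes for reasons unrelated to any effect of the programme itself, and it separately predicts the outcome — a classic confounder. We must compare within prior employment history levels.
Standardising the standard programme to the population prior employment history mix: 0.239·223/347 + 0.333·113/200 + 0.428·10/53 = 0.423.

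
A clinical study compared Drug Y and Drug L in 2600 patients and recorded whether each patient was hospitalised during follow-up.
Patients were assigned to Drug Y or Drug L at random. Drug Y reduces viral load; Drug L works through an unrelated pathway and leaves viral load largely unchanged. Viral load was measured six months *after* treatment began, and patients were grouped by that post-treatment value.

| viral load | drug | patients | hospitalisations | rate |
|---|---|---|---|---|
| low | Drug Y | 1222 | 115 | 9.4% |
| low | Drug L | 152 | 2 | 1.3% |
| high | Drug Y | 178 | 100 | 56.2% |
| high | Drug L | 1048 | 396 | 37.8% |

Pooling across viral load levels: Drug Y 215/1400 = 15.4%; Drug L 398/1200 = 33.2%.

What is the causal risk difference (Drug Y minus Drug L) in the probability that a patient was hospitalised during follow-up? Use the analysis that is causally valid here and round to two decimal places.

-0.18

The distribution of viral load is itself part of what the drug does — it is an intermediate outcome. Holding it fixed would remove that part of the effect; the total effect is the pooled difference.
The causal difference is the pooled difference: 0.154 − 0.332 = -0.178.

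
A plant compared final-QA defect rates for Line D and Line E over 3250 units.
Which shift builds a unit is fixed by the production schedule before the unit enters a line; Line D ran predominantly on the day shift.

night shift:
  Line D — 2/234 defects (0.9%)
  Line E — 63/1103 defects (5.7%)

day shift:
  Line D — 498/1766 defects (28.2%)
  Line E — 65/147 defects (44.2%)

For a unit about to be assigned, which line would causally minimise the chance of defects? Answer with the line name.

Shift satisfies the back-door criterion: it is not a descendant of the line, and it blocks the spurious path from line to outcome. Adjusting for it (i.e., using the within-shift rates) gives the causal effect.
Within each level — night shift: 0.9% vs 5.7%; day shift: 28.2% vs 44.2% — Line D is lower every time.

Line D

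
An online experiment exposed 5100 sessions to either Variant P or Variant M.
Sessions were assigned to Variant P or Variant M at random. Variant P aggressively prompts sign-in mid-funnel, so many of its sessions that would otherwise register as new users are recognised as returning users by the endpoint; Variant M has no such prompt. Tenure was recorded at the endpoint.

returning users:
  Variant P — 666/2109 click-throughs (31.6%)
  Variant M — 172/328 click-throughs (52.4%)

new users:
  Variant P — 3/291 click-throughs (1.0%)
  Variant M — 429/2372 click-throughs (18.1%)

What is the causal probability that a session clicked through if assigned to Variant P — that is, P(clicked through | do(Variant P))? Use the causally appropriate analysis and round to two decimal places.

The user tenure-specific comparison favours Variant M throughout, but the pooled figures favour Variant P. The question is whether to condition on user tenure.
User tenure is recorded after the variant and is itself shifted by it — it sits on the causal path from variant to outcome. Conditioning on a mediator would strip out part of the effect we want; the pooled comparison gives the total causal effect.
So P(outcome | do(Variant P)) is just the pooled rate for Variant P: 669/2400 = 0.279.

0.28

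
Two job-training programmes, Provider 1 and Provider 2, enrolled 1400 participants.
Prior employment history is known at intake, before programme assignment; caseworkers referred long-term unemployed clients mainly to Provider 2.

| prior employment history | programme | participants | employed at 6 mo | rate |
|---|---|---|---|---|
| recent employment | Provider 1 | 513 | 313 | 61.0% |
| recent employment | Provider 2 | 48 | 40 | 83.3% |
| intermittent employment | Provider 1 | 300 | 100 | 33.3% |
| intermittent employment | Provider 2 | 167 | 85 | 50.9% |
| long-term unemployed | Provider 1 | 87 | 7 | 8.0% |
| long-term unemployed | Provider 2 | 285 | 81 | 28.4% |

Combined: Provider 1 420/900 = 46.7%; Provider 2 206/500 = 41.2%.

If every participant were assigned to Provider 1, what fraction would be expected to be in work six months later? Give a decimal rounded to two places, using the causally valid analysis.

0.38

The imbalance in prior employment history arose from how participants were allocated, not from anything the programme did; and prior employment history independently affects the outcome. The pooled gap is confounded — condition on prior employment history.
Standardising Provider 1 to the population prior employment history mix: 0.401·313/513 + 0.334·100/300 + 0.266·7/87 = 0.377.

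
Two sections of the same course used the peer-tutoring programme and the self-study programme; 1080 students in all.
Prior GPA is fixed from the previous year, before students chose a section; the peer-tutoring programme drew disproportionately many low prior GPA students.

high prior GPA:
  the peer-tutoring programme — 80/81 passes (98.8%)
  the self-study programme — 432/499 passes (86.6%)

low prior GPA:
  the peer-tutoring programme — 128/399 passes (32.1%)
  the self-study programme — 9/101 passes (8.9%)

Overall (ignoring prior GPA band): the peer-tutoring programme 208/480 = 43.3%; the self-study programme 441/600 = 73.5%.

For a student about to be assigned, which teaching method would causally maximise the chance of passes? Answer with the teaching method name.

the peer-tutoring programme

Within every prior GPA band level the peer-tutoring programme has the higher rate, yet pooled the self-study programme does — Simpson's reversal.
Nothing the teaching method does changes prior GPA band; the imbalance is an allocation artefact. With prior GPA band also predicting the outcome, the pooled figure is confounded, and the within-stratum comparison is the causal one.
Within each level — high prior GPA: 98.8% vs 86.6%; low prior GPA: 32.1% vs 8.9% — the peer-tutoring programme is higher every time.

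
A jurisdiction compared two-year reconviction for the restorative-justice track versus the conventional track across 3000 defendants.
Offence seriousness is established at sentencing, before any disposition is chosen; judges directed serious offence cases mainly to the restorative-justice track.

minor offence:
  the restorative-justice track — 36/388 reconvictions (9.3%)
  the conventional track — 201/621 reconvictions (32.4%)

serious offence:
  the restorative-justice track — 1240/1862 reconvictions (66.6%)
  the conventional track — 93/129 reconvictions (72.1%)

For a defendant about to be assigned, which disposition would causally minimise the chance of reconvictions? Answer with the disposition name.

the restorative-justice track

Nothing the disposition does changes offence seriousness; the imbalance is an allocation artefact. With offence seriousness also predicting the outcome, the pooled figure is confounded, and the within-stratum comparison is the causal one.
Within each level — minor offence: 9.3% vs 32.4%; serious offence: 66.6% vs 72.1% — the restorative-justice track is lower every time.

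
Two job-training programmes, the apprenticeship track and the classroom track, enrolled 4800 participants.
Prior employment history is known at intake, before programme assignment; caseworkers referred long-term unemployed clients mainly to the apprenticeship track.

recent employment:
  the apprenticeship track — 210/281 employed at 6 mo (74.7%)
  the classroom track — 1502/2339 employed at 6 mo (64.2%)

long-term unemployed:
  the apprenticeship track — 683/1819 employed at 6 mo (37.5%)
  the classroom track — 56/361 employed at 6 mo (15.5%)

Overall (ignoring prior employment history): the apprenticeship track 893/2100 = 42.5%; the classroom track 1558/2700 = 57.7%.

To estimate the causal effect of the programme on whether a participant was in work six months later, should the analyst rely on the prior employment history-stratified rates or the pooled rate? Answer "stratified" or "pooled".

stratified

Nothing the programme does changes prior employment history; the imbalance is an allocation artefact. With prior employment history also predicting the outcome, the pooled figure is confounded, and the within-stratum comparison is the causal one.
Within each level — recent employment: 74.7% vs 64.2%; long-term unemployed: 37.5% vs 15.5% — the apprenticeship track is higher every time.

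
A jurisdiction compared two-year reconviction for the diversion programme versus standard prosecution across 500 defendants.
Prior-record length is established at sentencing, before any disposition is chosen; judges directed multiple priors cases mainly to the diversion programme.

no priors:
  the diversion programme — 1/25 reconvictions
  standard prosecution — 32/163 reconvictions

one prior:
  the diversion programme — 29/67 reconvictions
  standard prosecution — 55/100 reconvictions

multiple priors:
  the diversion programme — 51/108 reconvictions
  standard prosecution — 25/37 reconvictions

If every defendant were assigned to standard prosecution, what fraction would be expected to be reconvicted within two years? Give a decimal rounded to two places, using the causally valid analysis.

0.45

Nothing the disposition does changes prior-record length; the imbalance is an allocation artefact. With prior-record length also predicting the outcome, the pooled figure is confounded, and the within-stratum comparison is the causal one.
Standardising standard prosecution to the population prior-record length mix: 0.376·32/163 + 0.334·55/100 + 0.290·25/37 = 0.453.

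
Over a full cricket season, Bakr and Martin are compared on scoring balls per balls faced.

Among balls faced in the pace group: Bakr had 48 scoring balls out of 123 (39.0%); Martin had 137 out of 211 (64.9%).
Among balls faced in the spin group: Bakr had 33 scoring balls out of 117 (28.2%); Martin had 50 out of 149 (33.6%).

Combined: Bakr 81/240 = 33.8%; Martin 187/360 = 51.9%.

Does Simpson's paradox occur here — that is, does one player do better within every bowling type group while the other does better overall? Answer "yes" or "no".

no

Within each bowling type level (pace 39.0% vs 64.9%; spin 28.2% vs 33.6%), Martin has the higher rate every time. Pooled: 33.8% vs 51.9% — Martin has the higher rate overall. They agree.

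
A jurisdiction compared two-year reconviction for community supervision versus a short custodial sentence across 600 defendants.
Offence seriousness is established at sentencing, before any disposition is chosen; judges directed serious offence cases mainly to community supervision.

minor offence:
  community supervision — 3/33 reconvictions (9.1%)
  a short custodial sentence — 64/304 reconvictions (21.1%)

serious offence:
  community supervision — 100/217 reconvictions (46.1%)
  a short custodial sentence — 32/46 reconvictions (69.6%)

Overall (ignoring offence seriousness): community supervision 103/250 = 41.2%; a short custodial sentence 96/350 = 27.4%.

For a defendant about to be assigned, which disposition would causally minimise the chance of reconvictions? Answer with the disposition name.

Within every offence seriousness level community supervision has the lower rate, yet pooled a short custodial sentence does — Simpson's reversal.
The imbalance in offence seriousness arose from how defendants were allocated, not from anything the disposition did; and offence seriousness independently affects the outcome. The pooled gap is confounded — condition on offence seriousness.
Within each level — minor offence: 9.1% vs 21.1%; serious offence: 46.1% vs 69.6% — community supervision is lower every time.

community supervision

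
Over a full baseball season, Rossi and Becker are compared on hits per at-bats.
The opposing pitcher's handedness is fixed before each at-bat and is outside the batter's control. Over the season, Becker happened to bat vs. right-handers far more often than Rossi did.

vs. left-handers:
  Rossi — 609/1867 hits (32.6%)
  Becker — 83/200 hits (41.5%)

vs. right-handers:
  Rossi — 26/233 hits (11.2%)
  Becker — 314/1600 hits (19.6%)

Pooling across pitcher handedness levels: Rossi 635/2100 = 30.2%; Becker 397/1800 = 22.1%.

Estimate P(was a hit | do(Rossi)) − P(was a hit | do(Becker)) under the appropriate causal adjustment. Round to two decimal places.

The pitcher handedness-specific comparison favours Becker throughout, but the pooled figures favour Rossi. The question is whether to condition on pitcher handedness.
Pitcher handedness is set before the player has any effect — it is not caused by the player — and it independently drives the outcome. That makes it a confounder, so the causal comparison is within pitcher handedness levels.
Adjusting over the population distribution of pitcher handedness: 0.530·(0.326−0.415) + 0.470·(0.112−0.196) = -0.087.

-0.09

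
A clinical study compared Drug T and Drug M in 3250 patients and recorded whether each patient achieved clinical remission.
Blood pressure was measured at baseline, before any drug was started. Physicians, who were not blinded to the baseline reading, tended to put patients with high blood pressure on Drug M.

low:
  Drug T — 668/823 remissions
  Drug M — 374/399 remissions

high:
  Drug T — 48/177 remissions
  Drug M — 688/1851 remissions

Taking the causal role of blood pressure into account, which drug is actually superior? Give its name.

Blood pressure is set before the drug has any effect — it is not caused by the drug — and it independently drives the outcome. That makes it a confounder, so the causal comparison is within blood pressure levels.
Within each level — low: 81.2% vs 93.7%; high: 27.1% vs 37.2% — Drug M is higher every time.

Drug M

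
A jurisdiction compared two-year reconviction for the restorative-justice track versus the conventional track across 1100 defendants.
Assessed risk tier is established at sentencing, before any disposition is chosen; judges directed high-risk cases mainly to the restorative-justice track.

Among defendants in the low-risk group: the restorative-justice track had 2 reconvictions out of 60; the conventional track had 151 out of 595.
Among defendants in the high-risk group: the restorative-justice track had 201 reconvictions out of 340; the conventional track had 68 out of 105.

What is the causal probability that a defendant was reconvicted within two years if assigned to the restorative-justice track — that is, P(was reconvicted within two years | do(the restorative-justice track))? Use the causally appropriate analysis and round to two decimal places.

Assessed risk tier satisfies the back-door criterion: it is not a descendant of the disposition, and it blocks the spurious path from disposition to outcome. Adjusting for it (i.e., using the within-assessed risk tier rates) gives the causal effect.
Standardising the restorative-justice track to the population assessed risk tier mix: 0.595·2/60 + 0.405·201/340 = 0.259.

0.26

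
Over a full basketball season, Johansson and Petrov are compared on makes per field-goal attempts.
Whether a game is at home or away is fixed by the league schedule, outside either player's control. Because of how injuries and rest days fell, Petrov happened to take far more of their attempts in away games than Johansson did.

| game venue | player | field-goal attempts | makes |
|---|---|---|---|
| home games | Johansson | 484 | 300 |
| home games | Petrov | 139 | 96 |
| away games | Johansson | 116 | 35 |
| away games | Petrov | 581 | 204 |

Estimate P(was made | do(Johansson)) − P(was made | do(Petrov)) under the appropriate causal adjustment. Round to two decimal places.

Game venue is set before the player has any effect — it is not caused by the player — and it independently drives the outcome. That makes it a confounder, so the causal comparison is within game venue levels.
Adjusting over the population distribution of game venue: 0.472·(0.620−0.691) + 0.528·(0.302−0.351) = -0.060.

-0.06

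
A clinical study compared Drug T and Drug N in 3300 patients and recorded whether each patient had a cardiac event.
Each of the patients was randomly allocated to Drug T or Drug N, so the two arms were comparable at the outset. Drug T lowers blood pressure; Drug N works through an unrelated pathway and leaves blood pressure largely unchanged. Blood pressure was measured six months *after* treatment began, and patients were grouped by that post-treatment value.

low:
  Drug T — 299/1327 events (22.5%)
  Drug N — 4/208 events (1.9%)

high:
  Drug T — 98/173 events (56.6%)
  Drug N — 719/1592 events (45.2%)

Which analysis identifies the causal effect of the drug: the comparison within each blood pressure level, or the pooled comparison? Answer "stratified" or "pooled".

pooled

Stratifying would compare drugs among patients the drugs themselves sorted into blood pressure groups — a form of selection on an intermediate. The unconditioned pooled rates give the total causal effect.
Pooled: Drug T 26.5% vs Drug N 40.2%; Drug T is lower overall.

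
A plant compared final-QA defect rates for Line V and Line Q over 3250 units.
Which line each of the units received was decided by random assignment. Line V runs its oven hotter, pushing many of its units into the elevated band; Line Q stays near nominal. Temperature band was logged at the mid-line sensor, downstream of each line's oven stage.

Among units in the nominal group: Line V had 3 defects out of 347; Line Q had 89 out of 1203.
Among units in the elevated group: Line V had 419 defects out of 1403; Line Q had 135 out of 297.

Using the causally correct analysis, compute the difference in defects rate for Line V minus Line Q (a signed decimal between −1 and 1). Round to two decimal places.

In-process temperature band lies on the pathway line → in-process temperature band → outcome, so adjusting for it blocks the indirect effect. For the total causal effect of line, use the unadjusted pooled rates.
The causal difference is the pooled difference: 0.241 − 0.149 = +0.092.

+0.09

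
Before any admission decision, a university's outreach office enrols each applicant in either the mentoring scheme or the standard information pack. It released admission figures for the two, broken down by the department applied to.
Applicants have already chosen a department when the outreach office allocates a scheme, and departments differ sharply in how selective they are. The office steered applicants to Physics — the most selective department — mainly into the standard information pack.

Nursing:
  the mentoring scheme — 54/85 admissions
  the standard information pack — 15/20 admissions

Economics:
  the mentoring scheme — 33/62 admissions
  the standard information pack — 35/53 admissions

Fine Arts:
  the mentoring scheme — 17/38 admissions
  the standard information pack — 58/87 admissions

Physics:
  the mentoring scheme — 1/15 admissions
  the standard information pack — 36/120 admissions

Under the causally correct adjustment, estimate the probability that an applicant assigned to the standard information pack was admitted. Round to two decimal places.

0.58

Here department is a common cause — it drives both which outreach scheme a case falls under and the outcome. The crude comparison mixes populations; the stratum-specific rates are the causally relevant ones.
Standardising the standard information pack to the population department mix: 0.219·15/20 + 0.240·35/53 + 0.260·58/87 + 0.281·36/120 = 0.580.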